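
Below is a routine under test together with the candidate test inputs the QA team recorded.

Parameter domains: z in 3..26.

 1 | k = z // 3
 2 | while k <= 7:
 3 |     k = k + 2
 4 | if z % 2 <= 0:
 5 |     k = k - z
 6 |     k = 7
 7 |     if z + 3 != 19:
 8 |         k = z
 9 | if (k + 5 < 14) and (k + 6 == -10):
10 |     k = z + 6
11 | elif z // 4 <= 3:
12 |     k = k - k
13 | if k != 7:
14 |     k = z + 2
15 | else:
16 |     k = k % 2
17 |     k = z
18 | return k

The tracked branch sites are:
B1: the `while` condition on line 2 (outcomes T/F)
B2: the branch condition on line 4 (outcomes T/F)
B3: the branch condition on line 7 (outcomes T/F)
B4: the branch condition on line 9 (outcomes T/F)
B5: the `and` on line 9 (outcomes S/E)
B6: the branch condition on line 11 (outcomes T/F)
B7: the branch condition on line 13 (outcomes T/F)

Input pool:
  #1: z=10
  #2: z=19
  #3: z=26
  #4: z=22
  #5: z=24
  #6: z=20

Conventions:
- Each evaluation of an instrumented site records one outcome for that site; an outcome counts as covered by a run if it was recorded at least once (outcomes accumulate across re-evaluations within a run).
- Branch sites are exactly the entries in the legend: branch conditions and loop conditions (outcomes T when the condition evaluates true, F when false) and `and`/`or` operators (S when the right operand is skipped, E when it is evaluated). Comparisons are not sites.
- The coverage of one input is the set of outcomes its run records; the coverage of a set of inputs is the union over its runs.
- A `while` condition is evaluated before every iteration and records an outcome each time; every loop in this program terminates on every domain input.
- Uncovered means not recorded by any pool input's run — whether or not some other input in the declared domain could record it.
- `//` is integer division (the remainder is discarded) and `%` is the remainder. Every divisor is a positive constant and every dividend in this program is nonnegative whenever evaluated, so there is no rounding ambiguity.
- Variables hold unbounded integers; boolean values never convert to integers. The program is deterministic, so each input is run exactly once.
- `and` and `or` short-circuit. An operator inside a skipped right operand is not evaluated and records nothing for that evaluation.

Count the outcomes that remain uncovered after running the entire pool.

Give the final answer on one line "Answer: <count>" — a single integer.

input #1 (z=10): covers B1=T, B1=F, B2=T, B3=T, B4=F, B5=S, B6=T, B7=T
input #2 (z=19): covers B1=T, B1=F, B2=F, B4=F, B5=E, B6=F, B7=T
input #3 (z=26): covers B1=F, B2=T, B3=T, B4=F, B5=S, B6=F, B7=T
input #4 (z=22): covers B1=T, B1=F, B2=T, B3=T, B4=F, B5=S, B6=F, B7=T
input #5 (z=24): covers B1=F, B2=T, B3=T, B4=F, B5=S, B6=F, B7=T
input #6 (z=20): covers B1=T, B1=F, B2=T, B3=T, B4=F, B5=S, B6=F, B7=T
union over the pool: B1=T, B1=F, B2=T, B2=F, B3=T, B4=F, B5=S, B5=E, B6=T, B6=F, B7=T
uncovered (3 of 14): B3=F, B4=T, B7=F

Answer: 3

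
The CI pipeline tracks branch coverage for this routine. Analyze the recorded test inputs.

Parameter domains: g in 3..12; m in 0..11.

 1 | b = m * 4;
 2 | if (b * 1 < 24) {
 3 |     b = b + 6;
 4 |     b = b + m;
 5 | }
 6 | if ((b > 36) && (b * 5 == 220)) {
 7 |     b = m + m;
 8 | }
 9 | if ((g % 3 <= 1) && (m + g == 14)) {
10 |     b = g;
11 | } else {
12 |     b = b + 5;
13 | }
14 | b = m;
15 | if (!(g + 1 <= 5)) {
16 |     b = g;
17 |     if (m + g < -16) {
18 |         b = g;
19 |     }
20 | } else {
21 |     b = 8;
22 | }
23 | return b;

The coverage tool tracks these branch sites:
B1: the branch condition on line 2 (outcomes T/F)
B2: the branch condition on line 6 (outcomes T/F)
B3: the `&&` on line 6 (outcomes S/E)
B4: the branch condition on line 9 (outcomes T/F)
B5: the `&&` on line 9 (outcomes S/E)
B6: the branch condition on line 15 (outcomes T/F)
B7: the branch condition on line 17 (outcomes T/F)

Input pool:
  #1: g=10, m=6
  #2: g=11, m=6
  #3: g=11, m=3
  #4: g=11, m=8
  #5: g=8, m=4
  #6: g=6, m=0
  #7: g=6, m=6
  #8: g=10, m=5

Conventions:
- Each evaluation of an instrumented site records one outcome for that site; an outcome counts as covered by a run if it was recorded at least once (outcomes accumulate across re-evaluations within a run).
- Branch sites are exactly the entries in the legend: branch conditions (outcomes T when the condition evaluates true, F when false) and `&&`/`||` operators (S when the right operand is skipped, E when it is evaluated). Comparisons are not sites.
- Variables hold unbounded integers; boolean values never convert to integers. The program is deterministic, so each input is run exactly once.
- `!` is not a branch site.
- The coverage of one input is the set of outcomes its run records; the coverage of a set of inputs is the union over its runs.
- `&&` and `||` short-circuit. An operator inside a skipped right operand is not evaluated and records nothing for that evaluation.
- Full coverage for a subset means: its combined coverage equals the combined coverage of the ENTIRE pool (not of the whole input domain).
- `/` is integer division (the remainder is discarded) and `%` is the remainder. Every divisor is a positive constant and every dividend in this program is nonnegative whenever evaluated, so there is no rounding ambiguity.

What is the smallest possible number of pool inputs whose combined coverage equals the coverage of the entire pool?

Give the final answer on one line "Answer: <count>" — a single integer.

input #1 (g=10, m=6): covers B1=F, B2=F, B3=S, B4=F, B5=E, B6=T, B7=F
input #2 (g=11, m=6): covers B1=F, B2=F, B3=S, B4=F, B5=S, B6=T, B7=F
input #3 (g=11, m=3): covers B1=T, B2=F, B3=S, B4=F, B5=S, B6=T, B7=F
input #4 (g=11, m=8): covers B1=F, B2=F, B3=S, B4=F, B5=S, B6=T, B7=F
input #5 (g=8, m=4): covers B1=T, B2=F, B3=S, B4=F, B5=S, B6=T, B7=F
input #6 (g=6, m=0): covers B1=T, B2=F, B3=S, B4=F, B5=E, B6=T, B7=F
input #7 (g=6, m=6): covers B1=F, B2=F, B3=S, B4=F, B5=E, B6=T, B7=F
input #8 (g=10, m=5): covers B1=T, B2=F, B3=S, B4=F, B5=E, B6=T, B7=F
union over all inputs: B1=T, B1=F, B2=F, B3=S, B4=F, B5=S, B5=E, B6=T, B7=F (9 outcomes)
every size-1 subset falls short of the 9 outcomes (best: 7/9)
inputs {1, 3} (size 2) cover everything; no size-2 subset with a lexicographically smaller index list covers all 9

Answer: 2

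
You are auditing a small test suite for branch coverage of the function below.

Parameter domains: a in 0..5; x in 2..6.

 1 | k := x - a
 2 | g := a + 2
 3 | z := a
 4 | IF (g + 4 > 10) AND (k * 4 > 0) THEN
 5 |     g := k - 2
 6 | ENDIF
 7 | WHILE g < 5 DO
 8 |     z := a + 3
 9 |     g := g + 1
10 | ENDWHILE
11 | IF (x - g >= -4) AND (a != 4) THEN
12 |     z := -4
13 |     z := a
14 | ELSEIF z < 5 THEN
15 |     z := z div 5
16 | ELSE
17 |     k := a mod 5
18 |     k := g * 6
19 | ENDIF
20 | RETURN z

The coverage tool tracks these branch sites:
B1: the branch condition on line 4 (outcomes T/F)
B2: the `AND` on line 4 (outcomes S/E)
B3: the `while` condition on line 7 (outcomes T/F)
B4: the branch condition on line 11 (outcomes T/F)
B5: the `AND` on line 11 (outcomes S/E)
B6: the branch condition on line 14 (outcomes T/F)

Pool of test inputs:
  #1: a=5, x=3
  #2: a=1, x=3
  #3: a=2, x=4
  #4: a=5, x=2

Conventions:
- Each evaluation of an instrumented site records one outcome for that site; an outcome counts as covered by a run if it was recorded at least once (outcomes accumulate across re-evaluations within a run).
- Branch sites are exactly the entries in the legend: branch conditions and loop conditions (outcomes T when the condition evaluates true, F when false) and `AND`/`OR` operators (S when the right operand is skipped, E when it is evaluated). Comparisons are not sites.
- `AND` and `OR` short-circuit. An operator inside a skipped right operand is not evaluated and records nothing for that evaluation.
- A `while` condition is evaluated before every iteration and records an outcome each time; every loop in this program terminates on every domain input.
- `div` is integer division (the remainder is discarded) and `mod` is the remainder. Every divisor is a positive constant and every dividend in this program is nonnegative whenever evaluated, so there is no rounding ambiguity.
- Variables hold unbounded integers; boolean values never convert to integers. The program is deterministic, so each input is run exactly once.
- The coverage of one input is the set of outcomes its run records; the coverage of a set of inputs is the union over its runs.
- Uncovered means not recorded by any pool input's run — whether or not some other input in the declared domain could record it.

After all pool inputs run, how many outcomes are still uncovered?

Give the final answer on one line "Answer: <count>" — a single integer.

#1 (a=5, x=3) -> B2->E, B1->F, B3->F, B5->E, B4->T; covered: B1=F, B2=E, B3=F, B4=T, B5=E
#2 (a=1, x=3) -> B2->S, B1->F, B3->T, B3->T, B3->F, B5->E, B4->T; covered: B1=F, B2=S, B3=T, B3=F, B4=T, B5=E
#3 (a=2, x=4) -> B2->S, B1->F, B3->T, B3->F, B5->E, B4->T; covered: B1=F, B2=S, B3=T, B3=F, B4=T, B5=E
#4 (a=5, x=2) -> B2->E, B1->F, B3->F, B5->S, B4->F, B6->F; covered: B1=F, B2=E, B3=F, B4=F, B5=S, B6=F
union over the pool: B1=F, B2=S, B2=E, B3=T, B3=F, B4=T, B4=F, B5=S, B5=E, B6=F
uncovered (2 of 12): B1=T, B6=T

Answer: 2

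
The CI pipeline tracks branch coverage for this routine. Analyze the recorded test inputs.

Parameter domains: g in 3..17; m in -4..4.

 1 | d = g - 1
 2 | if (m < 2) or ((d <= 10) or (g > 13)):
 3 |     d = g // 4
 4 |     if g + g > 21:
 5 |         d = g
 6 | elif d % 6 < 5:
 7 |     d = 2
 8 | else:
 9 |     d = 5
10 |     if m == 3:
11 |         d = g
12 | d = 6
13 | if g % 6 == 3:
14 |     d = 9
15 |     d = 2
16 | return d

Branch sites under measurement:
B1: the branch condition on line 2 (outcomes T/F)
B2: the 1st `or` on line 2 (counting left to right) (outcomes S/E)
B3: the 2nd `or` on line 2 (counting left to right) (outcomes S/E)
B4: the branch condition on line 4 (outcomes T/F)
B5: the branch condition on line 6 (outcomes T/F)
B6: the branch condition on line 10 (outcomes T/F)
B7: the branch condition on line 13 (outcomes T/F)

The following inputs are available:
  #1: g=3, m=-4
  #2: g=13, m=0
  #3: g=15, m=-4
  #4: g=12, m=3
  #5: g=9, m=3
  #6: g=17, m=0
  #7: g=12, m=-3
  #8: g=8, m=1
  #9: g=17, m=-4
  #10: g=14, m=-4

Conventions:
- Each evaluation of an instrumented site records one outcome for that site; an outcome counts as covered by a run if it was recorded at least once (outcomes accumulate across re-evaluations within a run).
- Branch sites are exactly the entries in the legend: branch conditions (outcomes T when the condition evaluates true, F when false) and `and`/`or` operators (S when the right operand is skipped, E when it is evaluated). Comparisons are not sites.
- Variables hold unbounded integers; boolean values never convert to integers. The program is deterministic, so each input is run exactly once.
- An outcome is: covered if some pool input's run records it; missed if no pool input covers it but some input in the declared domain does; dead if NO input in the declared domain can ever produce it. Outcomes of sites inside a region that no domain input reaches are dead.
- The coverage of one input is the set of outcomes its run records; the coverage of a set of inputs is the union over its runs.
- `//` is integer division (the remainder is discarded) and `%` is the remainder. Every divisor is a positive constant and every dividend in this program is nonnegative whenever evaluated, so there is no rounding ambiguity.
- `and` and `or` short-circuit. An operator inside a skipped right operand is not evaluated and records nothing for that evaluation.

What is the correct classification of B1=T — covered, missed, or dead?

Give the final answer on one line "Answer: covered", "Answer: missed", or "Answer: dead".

B1=T is recorded by pool input(s) 1, 2, 3, 5, 6, 7, 8, 9, 10 -> covered

Answer: covered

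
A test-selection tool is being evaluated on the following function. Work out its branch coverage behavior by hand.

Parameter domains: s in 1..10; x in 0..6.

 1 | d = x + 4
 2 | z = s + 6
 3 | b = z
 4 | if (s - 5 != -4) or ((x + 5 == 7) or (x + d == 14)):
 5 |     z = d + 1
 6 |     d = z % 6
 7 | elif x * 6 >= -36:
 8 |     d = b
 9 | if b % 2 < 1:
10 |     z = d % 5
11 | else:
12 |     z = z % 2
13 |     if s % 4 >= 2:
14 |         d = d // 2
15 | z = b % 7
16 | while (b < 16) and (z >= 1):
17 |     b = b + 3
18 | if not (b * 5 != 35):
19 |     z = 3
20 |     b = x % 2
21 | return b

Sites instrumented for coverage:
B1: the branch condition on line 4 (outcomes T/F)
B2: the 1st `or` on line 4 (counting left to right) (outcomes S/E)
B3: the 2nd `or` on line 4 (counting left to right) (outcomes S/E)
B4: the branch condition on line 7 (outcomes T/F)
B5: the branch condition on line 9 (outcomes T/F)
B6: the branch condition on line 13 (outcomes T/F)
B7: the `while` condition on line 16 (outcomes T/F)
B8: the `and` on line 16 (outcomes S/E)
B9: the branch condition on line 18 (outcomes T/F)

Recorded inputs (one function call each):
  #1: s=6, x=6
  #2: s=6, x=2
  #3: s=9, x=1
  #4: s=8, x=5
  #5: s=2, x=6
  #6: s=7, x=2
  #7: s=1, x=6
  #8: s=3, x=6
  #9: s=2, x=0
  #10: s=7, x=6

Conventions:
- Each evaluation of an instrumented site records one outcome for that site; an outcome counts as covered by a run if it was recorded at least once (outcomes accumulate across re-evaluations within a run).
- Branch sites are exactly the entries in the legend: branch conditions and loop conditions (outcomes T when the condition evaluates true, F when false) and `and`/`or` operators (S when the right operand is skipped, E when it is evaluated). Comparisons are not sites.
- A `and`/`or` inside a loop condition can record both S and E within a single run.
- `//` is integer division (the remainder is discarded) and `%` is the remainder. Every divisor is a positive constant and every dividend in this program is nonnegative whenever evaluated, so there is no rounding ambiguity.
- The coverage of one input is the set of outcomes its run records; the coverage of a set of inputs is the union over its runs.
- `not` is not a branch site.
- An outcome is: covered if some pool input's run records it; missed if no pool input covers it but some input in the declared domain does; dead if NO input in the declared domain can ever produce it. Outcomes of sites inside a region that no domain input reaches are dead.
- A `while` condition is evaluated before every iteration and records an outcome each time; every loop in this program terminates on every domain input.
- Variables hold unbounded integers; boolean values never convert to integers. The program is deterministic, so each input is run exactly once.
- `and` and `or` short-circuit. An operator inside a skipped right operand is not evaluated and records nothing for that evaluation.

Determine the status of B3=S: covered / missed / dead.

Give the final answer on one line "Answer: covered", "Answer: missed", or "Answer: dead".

no pool input records B3=S
but domain input (s=1, x=2) does record it -> reachable, so missed

Answer: missed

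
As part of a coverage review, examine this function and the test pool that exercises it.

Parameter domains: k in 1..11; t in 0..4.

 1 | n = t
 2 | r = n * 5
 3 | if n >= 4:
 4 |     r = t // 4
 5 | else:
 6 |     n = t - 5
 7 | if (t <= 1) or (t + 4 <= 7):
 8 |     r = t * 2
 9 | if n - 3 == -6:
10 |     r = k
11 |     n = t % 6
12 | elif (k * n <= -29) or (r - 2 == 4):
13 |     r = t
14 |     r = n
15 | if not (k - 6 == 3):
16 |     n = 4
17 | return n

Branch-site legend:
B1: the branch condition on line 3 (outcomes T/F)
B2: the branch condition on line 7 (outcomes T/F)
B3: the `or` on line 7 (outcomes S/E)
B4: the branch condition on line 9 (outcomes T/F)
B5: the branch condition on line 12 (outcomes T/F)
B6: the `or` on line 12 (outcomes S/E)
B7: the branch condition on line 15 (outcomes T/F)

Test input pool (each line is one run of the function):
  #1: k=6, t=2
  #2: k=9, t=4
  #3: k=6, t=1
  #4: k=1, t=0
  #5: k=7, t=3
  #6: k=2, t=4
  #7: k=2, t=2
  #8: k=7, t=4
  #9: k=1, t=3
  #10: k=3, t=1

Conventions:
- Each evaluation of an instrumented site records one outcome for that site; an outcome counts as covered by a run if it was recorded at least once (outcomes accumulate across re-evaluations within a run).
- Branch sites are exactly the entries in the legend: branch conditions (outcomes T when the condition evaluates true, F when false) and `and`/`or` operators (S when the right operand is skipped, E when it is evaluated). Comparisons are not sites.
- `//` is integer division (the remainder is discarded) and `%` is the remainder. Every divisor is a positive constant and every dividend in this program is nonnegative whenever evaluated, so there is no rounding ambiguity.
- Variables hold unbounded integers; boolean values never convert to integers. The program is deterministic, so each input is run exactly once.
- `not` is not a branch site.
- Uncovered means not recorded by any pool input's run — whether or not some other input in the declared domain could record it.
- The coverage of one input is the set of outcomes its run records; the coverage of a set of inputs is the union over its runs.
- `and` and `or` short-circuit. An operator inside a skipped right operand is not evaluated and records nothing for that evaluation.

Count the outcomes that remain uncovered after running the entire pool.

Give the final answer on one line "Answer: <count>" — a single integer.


input #1, k=6, t=2: events B1->F, B3->E, B2->T, B4->T, B7->T; outcomes B1=F, B2=T, B3=E, B4=T, B7=T
input #2, k=9, t=4: events B1->T, B3->E, B2->F, B4->F, B6->E, B5->F, B7->F; outcomes B1=T, B2=F, B3=E, B4=F, B5=F, B6=E, B7=F
input #3, k=6, t=1: events B1->F, B3->S, B2->T, B4->F, B6->E, B5->F, B7->T; outcomes B1=F, B2=T, B3=S, B4=F, B5=F, B6=E, B7=T
input #4, k=1, t=0: events B1->F, B3->S, B2->T, B4->F, B6->E, B5->F, B7->T; outcomes B1=F, B2=T, B3=S, B4=F, B5=F, B6=E, B7=T
input #5, k=7, t=3: events B1->F, B3->E, B2->T, B4->F, B6->E, B5->T, B7->T; outcomes B1=F, B2=T, B3=E, B4=F, B5=T, B6=E, B7=T
input #6, k=2, t=4: events B1->T, B3->E, B2->F, B4->F, B6->E, B5->F, B7->T; outcomes B1=T, B2=F, B3=E, B4=F, B5=F, B6=E, B7=T
input #7, k=2, t=2: events B1->F, B3->E, B2->T, B4->T, B7->T; outcomes B1=F, B2=T, B3=E, B4=T, B7=T
input #8, k=7, t=4: events B1->T, B3->E, B2->F, B4->F, B6->E, B5->F, B7->T; outcomes B1=T, B2=F, B3=E, B4=F, B5=F, B6=E, B7=T
input #9, k=1, t=3: events B1->F, B3->E, B2->T, B4->F, B6->E, B5->T, B7->T; outcomes B1=F, B2=T, B3=E, B4=F, B5=T, B6=E, B7=T
input #10, k=3, t=1: events B1->F, B3->S, B2->T, B4->F, B6->E, B5->F, B7->T; outcomes B1=F, B2=T, B3=S, B4=F, B5=F, B6=E, B7=T
union over the pool: B1=T, B1=F, B2=T, B2=F, B3=S, B3=E, B4=T, B4=F, B5=T, B5=F, B6=E, B7=T, B7=F
uncovered (1 of 14): B6=S
Answer: 1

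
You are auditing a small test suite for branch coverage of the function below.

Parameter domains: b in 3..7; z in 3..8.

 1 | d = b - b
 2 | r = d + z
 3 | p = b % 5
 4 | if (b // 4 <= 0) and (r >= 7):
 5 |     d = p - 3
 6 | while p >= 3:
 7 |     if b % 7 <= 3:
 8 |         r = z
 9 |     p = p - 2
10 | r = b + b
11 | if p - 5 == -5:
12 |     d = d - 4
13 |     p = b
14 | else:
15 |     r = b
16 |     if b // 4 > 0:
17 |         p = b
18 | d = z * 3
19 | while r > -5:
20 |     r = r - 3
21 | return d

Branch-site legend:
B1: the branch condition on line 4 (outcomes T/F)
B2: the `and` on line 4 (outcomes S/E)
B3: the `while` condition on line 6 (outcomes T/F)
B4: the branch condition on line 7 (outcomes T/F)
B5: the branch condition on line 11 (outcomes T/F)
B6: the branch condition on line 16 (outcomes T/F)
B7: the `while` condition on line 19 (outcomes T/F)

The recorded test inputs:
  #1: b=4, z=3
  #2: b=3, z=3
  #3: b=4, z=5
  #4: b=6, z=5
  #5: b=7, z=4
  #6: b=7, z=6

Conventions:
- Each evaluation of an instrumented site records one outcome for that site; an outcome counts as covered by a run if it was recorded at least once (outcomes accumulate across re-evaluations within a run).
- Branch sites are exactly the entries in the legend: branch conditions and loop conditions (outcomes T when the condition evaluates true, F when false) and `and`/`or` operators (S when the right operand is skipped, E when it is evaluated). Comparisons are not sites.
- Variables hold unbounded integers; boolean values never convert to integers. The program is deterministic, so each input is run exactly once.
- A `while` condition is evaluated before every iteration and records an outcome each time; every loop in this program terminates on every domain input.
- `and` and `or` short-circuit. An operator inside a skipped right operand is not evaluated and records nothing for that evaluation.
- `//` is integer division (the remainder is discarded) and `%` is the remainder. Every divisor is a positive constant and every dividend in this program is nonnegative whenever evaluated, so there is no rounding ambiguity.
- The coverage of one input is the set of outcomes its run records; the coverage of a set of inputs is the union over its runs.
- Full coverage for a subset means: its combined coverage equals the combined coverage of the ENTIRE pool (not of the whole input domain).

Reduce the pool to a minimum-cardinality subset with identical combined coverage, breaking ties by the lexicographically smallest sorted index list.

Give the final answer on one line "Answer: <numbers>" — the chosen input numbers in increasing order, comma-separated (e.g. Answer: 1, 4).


input #1 (b=4, z=3): events B2->S, B1->F, B3->T, B4->F, B3->F, B5->F, B6->T, B7->T, B7->T, B7->T, B7->F; covers B1=F, B2=S, B3=T, B3=F, B4=F, B5=F, B6=T, B7=T, B7=F
input #2 (b=3, z=3): events B2->E, B1->F, B3->T, B4->T, B3->F, B5->F, B6->F, B7->T, B7->T, B7->T, B7->F; covers B1=F, B2=E, B3=T, B3=F, B4=T, B5=F, B6=F, B7=T, B7=F
input #3 (b=4, z=5): events B2->S, B1->F, B3->T, B4->F, B3->F, B5->F, B6->T, B7->T, B7->T, B7->T, B7->F; covers B1=F, B2=S, B3=T, B3=F, B4=F, B5=F, B6=T, B7=T, B7=F
input #4 (b=6, z=5): events B2->S, B1->F, B3->F, B5->F, B6->T, B7->T, B7->T, B7->T, B7->T, B7->F; covers B1=F, B2=S, B3=F, B5=F, B6=T, B7=T, B7=F
input #5 (b=7, z=4): events B2->S, B1->F, B3->F, B5->F, B6->T, B7->T, B7->T, B7->T, B7->T, B7->F; covers B1=F, B2=S, B3=F, B5=F, B6=T, B7=T, B7=F
input #6 (b=7, z=6): events B2->S, B1->F, B3->F, B5->F, B6->T, B7->T, B7->T, B7->T, B7->T, B7->F; covers B1=F, B2=S, B3=F, B5=F, B6=T, B7=T, B7=F
pool-wide coverage (12 outcomes): B1=F, B2=S, B2=E, B3=T, B3=F, B4=T, B4=F, B5=F, B6=T, B6=F, B7=T, B7=F
every size-1 subset falls short of the 12 outcomes (best: 9/12)
the canonical winner is {1, 2}: size 2, full 12-outcome coverage, earliest index list among size-2 covers
Answer: 1, 2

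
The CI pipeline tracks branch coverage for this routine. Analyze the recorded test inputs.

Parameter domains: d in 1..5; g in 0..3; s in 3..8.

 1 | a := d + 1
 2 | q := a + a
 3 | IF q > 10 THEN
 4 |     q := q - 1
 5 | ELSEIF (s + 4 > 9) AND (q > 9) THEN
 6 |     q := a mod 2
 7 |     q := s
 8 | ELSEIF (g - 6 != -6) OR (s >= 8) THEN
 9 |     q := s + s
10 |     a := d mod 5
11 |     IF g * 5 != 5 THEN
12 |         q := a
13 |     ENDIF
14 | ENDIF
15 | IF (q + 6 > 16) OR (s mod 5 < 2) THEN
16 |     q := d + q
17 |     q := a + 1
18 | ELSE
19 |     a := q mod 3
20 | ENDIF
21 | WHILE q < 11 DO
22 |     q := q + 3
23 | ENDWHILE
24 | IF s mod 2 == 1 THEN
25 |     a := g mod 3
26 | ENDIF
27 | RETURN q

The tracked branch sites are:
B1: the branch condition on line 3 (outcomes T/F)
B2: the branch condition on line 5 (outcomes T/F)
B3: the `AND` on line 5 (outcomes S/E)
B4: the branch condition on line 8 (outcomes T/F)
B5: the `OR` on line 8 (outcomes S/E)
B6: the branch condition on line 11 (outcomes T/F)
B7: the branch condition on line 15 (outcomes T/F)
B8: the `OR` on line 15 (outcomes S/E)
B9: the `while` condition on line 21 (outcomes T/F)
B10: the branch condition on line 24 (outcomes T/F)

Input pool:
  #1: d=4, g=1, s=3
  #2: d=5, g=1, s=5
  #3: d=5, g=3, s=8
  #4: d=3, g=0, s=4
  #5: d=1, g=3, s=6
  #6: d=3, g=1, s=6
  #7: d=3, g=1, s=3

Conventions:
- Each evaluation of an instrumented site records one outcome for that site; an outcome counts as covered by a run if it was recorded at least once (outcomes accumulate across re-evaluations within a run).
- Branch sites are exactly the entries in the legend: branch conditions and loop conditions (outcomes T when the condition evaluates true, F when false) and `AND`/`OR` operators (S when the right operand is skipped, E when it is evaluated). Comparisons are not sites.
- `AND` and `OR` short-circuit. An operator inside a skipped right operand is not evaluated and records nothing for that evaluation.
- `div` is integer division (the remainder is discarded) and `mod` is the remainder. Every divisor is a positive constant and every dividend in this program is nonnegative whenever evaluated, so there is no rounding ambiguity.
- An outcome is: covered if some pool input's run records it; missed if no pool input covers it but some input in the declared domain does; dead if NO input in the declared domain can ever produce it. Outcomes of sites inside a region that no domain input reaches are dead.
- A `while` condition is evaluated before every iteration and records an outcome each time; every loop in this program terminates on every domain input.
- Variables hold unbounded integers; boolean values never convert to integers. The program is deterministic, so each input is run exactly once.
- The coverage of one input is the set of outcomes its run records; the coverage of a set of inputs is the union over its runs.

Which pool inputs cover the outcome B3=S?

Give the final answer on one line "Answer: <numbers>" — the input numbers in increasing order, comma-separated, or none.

input #1 (d=4, g=1, s=3): covers B3=S
input #2 (d=5, g=1, s=5): misses B3=S
input #3 (d=5, g=3, s=8): misses B3=S
input #4 (d=3, g=0, s=4): covers B3=S
input #5 (d=1, g=3, s=6): misses B3=S
input #6 (d=3, g=1, s=6): misses B3=S
input #7 (d=3, g=1, s=3): covers B3=S

Answer: 1, 4, 7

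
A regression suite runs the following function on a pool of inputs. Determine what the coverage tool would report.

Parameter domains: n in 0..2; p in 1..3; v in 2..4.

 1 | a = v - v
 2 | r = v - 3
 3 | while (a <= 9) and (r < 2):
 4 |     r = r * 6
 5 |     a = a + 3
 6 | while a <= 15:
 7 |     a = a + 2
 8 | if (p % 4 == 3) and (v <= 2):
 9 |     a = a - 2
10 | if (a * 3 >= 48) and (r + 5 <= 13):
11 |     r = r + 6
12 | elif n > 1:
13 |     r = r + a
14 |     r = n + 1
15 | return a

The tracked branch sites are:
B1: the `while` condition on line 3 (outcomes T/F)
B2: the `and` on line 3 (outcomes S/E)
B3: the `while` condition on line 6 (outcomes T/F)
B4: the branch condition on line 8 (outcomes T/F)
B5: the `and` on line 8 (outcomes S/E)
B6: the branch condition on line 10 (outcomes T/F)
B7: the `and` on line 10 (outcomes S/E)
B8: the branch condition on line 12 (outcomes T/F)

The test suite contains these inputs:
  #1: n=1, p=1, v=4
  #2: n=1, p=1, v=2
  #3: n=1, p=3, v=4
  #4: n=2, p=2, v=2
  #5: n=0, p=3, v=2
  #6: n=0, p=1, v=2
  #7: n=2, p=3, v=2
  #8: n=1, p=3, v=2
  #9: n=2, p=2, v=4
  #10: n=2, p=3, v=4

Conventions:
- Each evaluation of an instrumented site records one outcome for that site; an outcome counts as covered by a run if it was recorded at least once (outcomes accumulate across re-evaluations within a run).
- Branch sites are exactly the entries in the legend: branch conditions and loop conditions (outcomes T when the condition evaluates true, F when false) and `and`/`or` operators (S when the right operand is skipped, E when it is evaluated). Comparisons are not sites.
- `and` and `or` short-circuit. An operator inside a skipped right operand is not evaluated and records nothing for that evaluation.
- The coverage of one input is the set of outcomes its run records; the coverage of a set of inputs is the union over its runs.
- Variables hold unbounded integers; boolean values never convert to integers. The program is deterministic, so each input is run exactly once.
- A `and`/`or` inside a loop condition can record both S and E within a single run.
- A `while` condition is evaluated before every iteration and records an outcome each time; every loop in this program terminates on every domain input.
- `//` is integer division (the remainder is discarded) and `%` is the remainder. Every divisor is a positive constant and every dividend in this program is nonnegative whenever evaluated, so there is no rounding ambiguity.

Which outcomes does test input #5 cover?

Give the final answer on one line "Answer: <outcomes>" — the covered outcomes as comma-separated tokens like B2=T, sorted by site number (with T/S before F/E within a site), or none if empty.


Event log for input #5 (n=0, p=3, v=2):
  B2->E, B1->T, B2->E, B1->T, B2->E, B1->T, B2->E, B1->T, B2->S, B1->F
  B3->T, B3->T, B3->F, B5->E, B4->T, B7->S, B6->F, B8->F
collecting distinct outcomes: B1=T, B1=F, B2=S, B2=E, B3=T, B3=F, B4=T, B5=E, B6=F, B7=S, B8=F
Answer: B1=T, B1=F, B2=S, B2=E, B3=T, B3=F, B4=T, B5=E, B6=F, B7=S, B8=F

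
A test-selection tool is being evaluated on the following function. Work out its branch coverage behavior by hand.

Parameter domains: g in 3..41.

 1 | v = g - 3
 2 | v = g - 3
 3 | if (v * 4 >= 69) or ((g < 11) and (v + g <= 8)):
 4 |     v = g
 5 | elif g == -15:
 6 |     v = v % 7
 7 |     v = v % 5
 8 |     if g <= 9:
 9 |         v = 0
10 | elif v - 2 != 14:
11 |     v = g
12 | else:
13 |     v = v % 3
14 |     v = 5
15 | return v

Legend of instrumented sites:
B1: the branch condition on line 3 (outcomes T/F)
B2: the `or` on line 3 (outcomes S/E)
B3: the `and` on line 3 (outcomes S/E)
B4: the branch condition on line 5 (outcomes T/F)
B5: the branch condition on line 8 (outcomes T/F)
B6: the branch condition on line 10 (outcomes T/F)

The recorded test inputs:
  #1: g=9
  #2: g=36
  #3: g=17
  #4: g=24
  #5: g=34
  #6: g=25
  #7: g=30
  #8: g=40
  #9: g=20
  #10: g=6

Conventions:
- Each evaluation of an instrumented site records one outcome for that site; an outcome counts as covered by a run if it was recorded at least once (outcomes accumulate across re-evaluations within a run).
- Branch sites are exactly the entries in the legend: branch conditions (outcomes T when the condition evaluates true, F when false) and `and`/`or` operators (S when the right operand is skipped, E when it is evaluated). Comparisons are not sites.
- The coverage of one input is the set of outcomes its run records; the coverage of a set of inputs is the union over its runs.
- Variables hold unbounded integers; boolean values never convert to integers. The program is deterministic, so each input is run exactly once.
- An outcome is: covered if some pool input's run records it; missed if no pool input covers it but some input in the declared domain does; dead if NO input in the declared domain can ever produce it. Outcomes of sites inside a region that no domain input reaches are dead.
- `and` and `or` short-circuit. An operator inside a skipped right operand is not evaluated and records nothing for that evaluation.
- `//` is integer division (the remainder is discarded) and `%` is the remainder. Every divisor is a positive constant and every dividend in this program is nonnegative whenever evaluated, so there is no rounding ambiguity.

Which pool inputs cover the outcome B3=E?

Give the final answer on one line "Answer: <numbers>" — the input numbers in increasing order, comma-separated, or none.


input #1 (g=9): produces B3=E
input #2 (g=36): does not produce B3=E
input #3 (g=17): does not produce B3=E
input #4 (g=24): does not produce B3=E
input #5 (g=34): does not produce B3=E
input #6 (g=25): does not produce B3=E
input #7 (g=30): does not produce B3=E
input #8 (g=40): does not produce B3=E
input #9 (g=20): does not produce B3=E
input #10 (g=6): produces B3=E
Answer: 1, 10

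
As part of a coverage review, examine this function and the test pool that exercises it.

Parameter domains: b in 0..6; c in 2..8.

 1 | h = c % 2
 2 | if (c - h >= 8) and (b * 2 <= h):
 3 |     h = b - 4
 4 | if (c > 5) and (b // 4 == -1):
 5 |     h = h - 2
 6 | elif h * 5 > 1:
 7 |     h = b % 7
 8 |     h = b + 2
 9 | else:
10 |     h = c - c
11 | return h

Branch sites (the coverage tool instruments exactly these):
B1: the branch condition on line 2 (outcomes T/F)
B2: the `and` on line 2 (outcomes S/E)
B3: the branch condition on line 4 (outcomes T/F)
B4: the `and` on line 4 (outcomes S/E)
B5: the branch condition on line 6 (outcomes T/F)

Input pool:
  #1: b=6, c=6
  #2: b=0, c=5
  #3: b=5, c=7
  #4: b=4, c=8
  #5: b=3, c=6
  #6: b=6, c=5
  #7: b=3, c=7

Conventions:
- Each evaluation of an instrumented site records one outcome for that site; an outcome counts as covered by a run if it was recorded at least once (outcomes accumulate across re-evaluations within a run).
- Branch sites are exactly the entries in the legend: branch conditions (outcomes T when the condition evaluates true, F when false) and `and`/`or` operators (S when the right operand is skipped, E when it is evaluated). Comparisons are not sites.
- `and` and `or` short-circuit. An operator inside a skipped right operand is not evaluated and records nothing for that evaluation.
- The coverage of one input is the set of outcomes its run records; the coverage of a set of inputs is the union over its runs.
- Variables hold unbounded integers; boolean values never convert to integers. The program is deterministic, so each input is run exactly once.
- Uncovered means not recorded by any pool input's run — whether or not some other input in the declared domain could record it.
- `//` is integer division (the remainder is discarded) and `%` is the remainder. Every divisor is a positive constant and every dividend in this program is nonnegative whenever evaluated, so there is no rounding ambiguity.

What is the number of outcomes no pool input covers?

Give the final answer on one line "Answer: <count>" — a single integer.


run #1 (b=6, c=6) records B1=F, B2=S, B3=F, B4=E, B5=F
run #2 (b=0, c=5) records B1=F, B2=S, B3=F, B4=S, B5=T
run #3 (b=5, c=7) records B1=F, B2=S, B3=F, B4=E, B5=T
run #4 (b=4, c=8) records B1=F, B2=E, B3=F, B4=E, B5=F
run #5 (b=3, c=6) records B1=F, B2=S, B3=F, B4=E, B5=F
run #6 (b=6, c=5) records B1=F, B2=S, B3=F, B4=S, B5=T
run #7 (b=3, c=7) records B1=F, B2=S, B3=F, B4=E, B5=T
union over the pool: B1=F, B2=S, B2=E, B3=F, B4=S, B4=E, B5=T, B5=F
uncovered (2 of 10): B1=T, B3=T
Answer: 2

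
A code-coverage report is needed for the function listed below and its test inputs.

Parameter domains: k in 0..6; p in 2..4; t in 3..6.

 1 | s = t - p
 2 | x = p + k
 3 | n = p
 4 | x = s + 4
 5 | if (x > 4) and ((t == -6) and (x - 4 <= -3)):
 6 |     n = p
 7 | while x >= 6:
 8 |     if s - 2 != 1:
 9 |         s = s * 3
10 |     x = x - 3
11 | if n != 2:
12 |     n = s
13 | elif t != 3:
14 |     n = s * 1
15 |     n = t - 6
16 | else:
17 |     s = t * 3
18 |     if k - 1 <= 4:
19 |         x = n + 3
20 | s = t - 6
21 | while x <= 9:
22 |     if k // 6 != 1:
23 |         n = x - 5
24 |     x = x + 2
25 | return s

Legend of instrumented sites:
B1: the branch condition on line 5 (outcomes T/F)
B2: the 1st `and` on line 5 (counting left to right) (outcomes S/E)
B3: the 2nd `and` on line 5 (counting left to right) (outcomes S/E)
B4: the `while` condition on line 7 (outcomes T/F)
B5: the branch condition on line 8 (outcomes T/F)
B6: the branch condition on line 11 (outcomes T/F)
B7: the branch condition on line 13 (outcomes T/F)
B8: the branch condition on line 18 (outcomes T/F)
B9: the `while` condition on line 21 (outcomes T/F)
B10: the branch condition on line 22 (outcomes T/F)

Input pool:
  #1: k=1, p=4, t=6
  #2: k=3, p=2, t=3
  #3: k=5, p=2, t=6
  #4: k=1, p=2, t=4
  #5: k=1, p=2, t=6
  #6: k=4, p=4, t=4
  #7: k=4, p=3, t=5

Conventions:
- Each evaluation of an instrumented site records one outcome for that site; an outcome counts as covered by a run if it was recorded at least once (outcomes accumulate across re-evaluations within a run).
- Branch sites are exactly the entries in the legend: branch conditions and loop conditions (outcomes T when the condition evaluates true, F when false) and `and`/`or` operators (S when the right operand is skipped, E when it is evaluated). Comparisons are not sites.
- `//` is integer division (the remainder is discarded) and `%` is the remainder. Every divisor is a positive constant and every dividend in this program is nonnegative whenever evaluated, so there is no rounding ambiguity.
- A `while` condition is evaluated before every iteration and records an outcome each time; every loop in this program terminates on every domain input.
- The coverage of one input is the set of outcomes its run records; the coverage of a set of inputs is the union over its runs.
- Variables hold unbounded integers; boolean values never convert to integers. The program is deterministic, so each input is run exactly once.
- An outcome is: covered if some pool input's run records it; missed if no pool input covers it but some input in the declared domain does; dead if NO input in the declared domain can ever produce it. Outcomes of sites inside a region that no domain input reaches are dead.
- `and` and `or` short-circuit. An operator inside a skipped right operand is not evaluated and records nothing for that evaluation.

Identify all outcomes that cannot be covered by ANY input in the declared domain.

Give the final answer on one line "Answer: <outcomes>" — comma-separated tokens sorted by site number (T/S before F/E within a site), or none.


sweeping the full domain (84 inputs) for each outcome:
  B1=T: no domain input ever produces it -> dead
  B3=E: no domain input ever produces it -> dead
  reachable outcomes have witnesses, e.g. B1=F (e.g. k=0, p=2, t=3), B2=S (e.g. k=0, p=3, t=3), B2=E (e.g. k=0, p=2, t=3), B3=S (e.g. k=0, p=2, t=3)
Answer: B1=T, B3=E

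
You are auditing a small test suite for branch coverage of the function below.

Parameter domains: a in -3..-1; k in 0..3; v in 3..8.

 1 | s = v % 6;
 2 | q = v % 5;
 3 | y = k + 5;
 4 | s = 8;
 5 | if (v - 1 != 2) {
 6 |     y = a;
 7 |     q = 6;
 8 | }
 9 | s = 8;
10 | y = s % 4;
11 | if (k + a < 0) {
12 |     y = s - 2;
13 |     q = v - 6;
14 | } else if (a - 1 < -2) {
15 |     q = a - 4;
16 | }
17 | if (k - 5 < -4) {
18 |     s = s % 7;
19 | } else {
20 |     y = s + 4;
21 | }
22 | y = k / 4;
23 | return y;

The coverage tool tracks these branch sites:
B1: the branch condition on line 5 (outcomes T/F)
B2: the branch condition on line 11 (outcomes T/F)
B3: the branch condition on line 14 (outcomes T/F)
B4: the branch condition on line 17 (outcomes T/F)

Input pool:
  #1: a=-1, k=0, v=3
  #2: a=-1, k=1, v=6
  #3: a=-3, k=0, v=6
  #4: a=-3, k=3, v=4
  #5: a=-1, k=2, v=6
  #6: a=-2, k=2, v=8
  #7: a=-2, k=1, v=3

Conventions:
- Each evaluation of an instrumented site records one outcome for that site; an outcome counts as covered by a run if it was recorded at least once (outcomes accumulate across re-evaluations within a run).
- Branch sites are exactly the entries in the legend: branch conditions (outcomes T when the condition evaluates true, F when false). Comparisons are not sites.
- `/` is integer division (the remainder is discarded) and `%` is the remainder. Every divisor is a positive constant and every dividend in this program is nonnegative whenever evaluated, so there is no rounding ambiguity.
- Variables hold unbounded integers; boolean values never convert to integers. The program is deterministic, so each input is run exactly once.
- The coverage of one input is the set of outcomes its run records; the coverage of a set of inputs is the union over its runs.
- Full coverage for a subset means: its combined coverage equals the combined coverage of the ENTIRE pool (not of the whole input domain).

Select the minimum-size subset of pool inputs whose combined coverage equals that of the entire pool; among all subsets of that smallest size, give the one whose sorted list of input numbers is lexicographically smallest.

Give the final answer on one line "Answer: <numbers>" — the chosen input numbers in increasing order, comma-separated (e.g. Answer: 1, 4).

#1 (a=-1, k=0, v=3) -> B1->F, B2->T, B4->T; covered: B1=F, B2=T, B4=T
#2 (a=-1, k=1, v=6) -> B1->T, B2->F, B3->F, B4->F; covered: B1=T, B2=F, B3=F, B4=F
#3 (a=-3, k=0, v=6) -> B1->T, B2->T, B4->T; covered: B1=T, B2=T, B4=T
#4 (a=-3, k=3, v=4) -> B1->T, B2->F, B3->T, B4->F; covered: B1=T, B2=F, B3=T, B4=F
#5 (a=-1, k=2, v=6) -> B1->T, B2->F, B3->F, B4->F; covered: B1=T, B2=F, B3=F, B4=F
#6 (a=-2, k=2, v=8) -> B1->T, B2->F, B3->T, B4->F; covered: B1=T, B2=F, B3=T, B4=F
#7 (a=-2, k=1, v=3) -> B1->F, B2->T, B4->F; covered: B1=F, B2=T, B4=F
union over all inputs: B1=T, B1=F, B2=T, B2=F, B3=T, B3=F, B4=T, B4=F (8 outcomes)
no size-1 subset reaches all 8 outcomes (best union: 4/8)
no size-2 subset reaches all 8 outcomes (best union: 7/8)
size 3: inputs {1, 2, 4} cover all 8 outcomes, and no lexicographically smaller subset of this size does

Answer: 1, 2, 4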